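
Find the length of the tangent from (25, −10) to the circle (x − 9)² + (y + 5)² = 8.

With centre O = (9, −5), |OP|² = 281 and r² = 8.
The tangent meets the radius at right angles, so tangent² = |PO|² − r² = 281 − 8 = 273.

√273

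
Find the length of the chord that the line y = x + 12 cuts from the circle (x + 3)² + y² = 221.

19√2

Express y = x + 12 and substitute into the circle:
2x² + 30x − 68 = 0  ⟹  x² + 15x − 34 = 0
x = 2 or x = −17, giving (2, 14) and (−17, −5).
Chord length = distance between (2, 14) and (−17, −5) = √722 = 19√2.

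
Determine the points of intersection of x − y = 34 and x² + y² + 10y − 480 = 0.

(8, −26) and (21, −13)

Substitute y = x − 34:
2x² − 58x + 336 = 0  ⟹  x² − 29x + 168 = 0
x = 21 or x = 8, giving (21, −13) and (8, −26).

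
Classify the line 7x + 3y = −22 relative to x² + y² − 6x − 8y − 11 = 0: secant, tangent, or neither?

Centre (3, 4), r² = 36. Distance² from centre to line = (55)²/58 = 3025/58.
Since d² > r², the line lies outside the circle.

neither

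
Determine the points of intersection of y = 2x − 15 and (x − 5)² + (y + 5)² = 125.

Substitute y = 2x − 15:
5x² − 50x = 0  ⟹  x² − 10x = 0
x = 10 or x = 0, giving (10, 5) and (0, −15).

(0, −15) and (10, 5)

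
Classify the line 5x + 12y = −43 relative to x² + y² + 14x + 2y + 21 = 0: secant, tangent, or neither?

secant

Substituting the line into the circle gives 169x² + 2326x + 3841 = 0.
Δ = 5410276 − 2596516 = 2813760.
Two real roots: the line is a secant.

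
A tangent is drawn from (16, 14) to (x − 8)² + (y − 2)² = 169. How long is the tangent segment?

√39

Centre (8, 2), r² = 169. |PO|² = (8)² + (12)² = 208.
By the tangent–radius right angle, tangent length = √(|PO|² − r²) = √39.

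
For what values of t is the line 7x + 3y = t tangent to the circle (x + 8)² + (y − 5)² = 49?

The line touches the circle iff its distance from (−8, 5) is 7:
|7·(−8) + 3·5 − t| / √58 = 7
|t − (−41)| = 7√58.

t = −41 ± 7√58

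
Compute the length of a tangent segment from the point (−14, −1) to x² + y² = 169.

2√7

The centre is (0, 0) and r = 13. The square of the distance from P to the centre is 196 + 1 = 197.
The tangent meets the radius at right angles, so tangent² = |PO|² − r² = 197 − 169 = 28.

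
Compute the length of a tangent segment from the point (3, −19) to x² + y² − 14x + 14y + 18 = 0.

The centre is (7, −7) and r = 4√5. The square of the distance from P to the centre is 16 + 144 = 160.
Power of the point: PT² = |PO|² − r² = 80, so PT = 4√5.

4√5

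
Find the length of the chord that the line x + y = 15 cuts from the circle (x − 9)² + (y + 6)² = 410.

26√2

The distance from (9, −6) to the line is 12/√2, and r² = 410.
Half the chord is √(r² − d²) = √(338), so the full chord is 26√2.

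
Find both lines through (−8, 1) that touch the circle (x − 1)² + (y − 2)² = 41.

5x − 4y = −44 and 4x + 5y = −27

A line y − (1) = m(x − (−8)) is tangent when its distance from (1, 2) is √41:
[m·(9) − (1)]² = 41(m² + 1)
20m² − 9m − 20 = 0, so m = 5/4 or m = −4/5.
Through (−8, 1) these give 5x − 4y = −44 and 4x + 5y = −27.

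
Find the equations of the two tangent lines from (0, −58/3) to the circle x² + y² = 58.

7x − 3y = 58 and 7x + 3y = −58

A line y − (−58/3) = m(x − (0)) is tangent when its distance from (0, 0) is √58:
(0m − (58/3))² = 58(m² + 1)
9m² − 49 = 0, so m = 7/3 or m = −7/3.
Through (0, −58/3) these give 7x − 3y = 58 and 7x + 3y = −58.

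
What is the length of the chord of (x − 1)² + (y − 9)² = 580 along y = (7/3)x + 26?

6√58

The distance from (1, 9) to the line is 58/√58, and r² = 580.
Half the chord is √(r² − d²) = √(522), so the full chord is 6√58.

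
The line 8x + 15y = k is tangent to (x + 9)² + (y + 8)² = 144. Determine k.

For a tangent, require d(centre, line) = r = 12.
|8·(−9) + 15·(−8) − k| / √289 = 12
|k − (−192)| = 12·17, so k = 12 or k = −396.

k = −396 or k = 12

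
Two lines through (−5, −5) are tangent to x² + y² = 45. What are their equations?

Let a tangent through (−5, −5) have slope m. Its distance from (0, 0) must equal 3√5:
(5m − (5))² = 45(m² + 1)
2m² + 5m + 2 = 0, so m = −1/2 or m = −2.
With m = −1/2: x + 2y = −15. With m = −2: 2x + y = −15.

x + 2y = −15 and 2x + y = −15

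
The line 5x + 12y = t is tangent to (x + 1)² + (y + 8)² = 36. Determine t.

Tangency holds when the distance from the centre (−1, −8) to the line equals the radius 6:
|5·(−1) + 12·(−8) − t| / √169 = 6
|t − (−101)| = 6·13, so t = −23 or t = −179.

t = −179 or t = −23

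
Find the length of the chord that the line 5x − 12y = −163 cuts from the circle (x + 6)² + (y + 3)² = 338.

Substitute y = (163 + 5x)/12:
169x² + 3718x − 3887 = 0  ⟹  x² + 22x − 23 = 0
x = 1 or x = −23, giving (1, 14) and (−23, 4).
Chord length = distance between (1, 14) and (−23, 4) = √676 = 26.

26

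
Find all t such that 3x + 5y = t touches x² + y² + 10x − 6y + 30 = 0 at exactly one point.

t = ±2√34

The line touches the circle iff its distance from (−5, 3) is 2:
|3·(−5) + 5·3 − t| / √34 = 2
|t| = 2√34.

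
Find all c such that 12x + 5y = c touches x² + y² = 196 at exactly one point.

For a tangent, require d(centre, line) = r = 14.
|12·0 + 5·0 − c| / √169 = 14
|c| = 14·13, so c = 182 or c = −182.

c = −182 or c = 182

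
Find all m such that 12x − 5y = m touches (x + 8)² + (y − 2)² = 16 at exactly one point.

m = −158 or m = −54

Tangency holds when the distance from the centre (−8, 2) to the line equals the radius 4:
|12·(−8) − 5·2 − m| / √169 = 4
|m − (−106)| = 4·13, so m = −54 or m = −158.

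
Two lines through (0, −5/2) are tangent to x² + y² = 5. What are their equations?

x + 2y = −5 and x − 2y = 5

A line y − (−5/2) = m(x − (0)) is tangent when its distance from (0, 0) is √5:
[m·(0) − (5/2)]² = 5(m² + 1)
4m² − 1 = 0, so m = −1/2 or m = 1/2.
With m = −1/2: x + 2y = −5. With m = 1/2: x − 2y = 5.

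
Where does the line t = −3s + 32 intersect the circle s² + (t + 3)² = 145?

(9, 5) and (12, −4)

Substitute t = −3s + 32:
10s² − 210s + 1080 = 0  ⟹  s² − 21s + 108 = 0
s = 12 or s = 9, giving (12, −4) and (9, 5).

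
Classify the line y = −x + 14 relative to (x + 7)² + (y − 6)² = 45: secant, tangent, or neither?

neither

Centre (−7, 6), r² = 45. Distance² from centre to line = (−15)²/2 = 225/2.
Since d² > r², the line lies outside the circle.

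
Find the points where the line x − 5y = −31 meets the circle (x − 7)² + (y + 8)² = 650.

(−16, 3) and (24, 11)

Express y = (31 + x)/5 and substitute into the circle:
26x² − 208x − 9984 = 0  ⟹  x² − 8x − 384 = 0
x = 24 or x = −16, giving (24, 11) and (−16, 3).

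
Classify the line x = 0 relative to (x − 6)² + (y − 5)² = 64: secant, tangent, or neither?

secant

d² = (1·6 + 0·5 − (0))² = 36; r² = 64.
Since d² < r², the line cuts the circle twice.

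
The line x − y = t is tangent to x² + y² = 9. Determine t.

Tangency holds when the distance from the centre (0, 0) to the line equals the radius 3:
|1·0 − 1·0 − t| / √2 = 3
|t| = 3√2.

t = ±3√2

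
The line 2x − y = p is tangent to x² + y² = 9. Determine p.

The line touches the circle iff its distance from (0, 0) is 3:
|2·0 − 1·0 − p| / √5 = 3
|p| = 3√5.

p = ±3√5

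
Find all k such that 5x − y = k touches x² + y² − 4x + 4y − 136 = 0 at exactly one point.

For a tangent, require d(centre, line) = r = 12.
|5·2 − 1·(−2) − k| / √26 = 12
|k − (12)| = 12√26.

k = 12 ± 12√26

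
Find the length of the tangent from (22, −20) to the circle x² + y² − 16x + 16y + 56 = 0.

The centre is (8, −8) and r = 6√2. The square of the distance from P to the centre is 196 + 144 = 340.
The tangent meets the radius at right angles, so tangent² = |PO|² − r² = 340 − 72 = 268.

2√67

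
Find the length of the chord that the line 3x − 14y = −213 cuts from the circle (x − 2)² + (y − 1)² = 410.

2√205

The distance from (2, 1) to the line is 205/√205, and r² = 410.
Half the chord is √(r² − d²) = √(205), so the full chord is 2√205.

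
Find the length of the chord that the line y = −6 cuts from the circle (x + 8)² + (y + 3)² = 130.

From the line, y = −6. Substituting:
x² + 16x − 57 = 0
x = 3 or x = −19, giving (3, −6) and (−19, −6).
|(3, −6) − (−19, −6)| = √((22)² + (0)²) = 22.

22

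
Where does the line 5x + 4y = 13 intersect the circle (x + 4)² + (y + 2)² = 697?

(−15, 22) and (17, −18)

From the line, y = (13 − 5x)/4. Substituting:
41x² − 82x − 10455 = 0  ⟹  x² − 2x − 255 = 0
x = 17 or x = −15, giving (17, −18) and (−15, 22).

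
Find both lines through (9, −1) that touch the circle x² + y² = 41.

4x − 5y = 41 and 5x + 4y = 41

Write the tangent as mx − y + (−1 − m·(9)) = 0 and set its distance from the centre to √41:
(−9m − (1))² = 41(m² + 1)
20m² + 9m − 20 = 0, so m = 4/5 or m = −5/4.
With m = 4/5: 4x − 5y = 41. With m = −5/4: 5x + 4y = 41.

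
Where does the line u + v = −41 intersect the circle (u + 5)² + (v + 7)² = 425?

Substitute v = −u − 41:
2u² + 78u + 756 = 0  ⟹  u² + 39u + 378 = 0
u = −18 or u = −21, giving (−18, −23) and (−21, −20).

(−21, −20) and (−18, −23)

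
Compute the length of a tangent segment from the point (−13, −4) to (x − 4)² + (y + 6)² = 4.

17

With centre O = (4, −6), |OP|² = 293 and r² = 4.
By the tangent–radius right angle, tangent length = √(|PO|² − r²) = √289 = 17.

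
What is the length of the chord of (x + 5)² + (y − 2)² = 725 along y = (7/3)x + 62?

The distance from (−5, 2) to the line is 145/√58, and r² = 725.
Chord = 2√(r² − d²) = 2·√(725/2) = 5√58.

5√58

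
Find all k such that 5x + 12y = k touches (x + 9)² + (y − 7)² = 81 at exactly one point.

Tangency holds when the distance from the centre (−9, 7) to the line equals the radius 9:
|5·(−9) + 12·7 − k| / √169 = 9
|k − (39)| = 9·13, so k = 156 or k = −78.

k = −78 or k = 156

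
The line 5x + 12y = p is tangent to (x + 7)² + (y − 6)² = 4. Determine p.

For a tangent, require d(centre, line) = r = 2.
|5·(−7) + 12·6 − p| / √169 = 2
|p − (37)| = 2·13, so p = 63 or p = 11.

p = 11 or p = 63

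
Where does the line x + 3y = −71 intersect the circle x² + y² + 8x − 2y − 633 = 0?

(−23, −16) and (1, −24)

Substitute y = (−71 − x)/3:
10x² + 220x − 230 = 0  ⟹  x² + 22x − 23 = 0
x = 1 or x = −23, giving (1, −24) and (−23, −16).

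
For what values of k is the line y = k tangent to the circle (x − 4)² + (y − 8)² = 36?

k = 2 or k = 14

Tangency holds when the distance from the centre (4, 8) to the line equals the radius 6:
|0·4 + 1·8 − k| / √1 = 6
|k − (8)| = 6, so k = 14 or k = 2.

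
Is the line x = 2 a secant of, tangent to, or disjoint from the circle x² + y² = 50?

Substituting the line into the circle gives y² − 46 = 0.
Δ = 0 − (−184) = 184.
Two real roots: the line is a secant.

secant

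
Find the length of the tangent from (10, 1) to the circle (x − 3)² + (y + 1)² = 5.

4√3

Centre (3, −1), r² = 5. |PO|² = (7)² + (2)² = 53.
Power of the point: PT² = |PO|² − r² = 48, so PT = 4√3.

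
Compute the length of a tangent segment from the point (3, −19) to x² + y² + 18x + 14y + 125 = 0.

With centre O = (−9, −7), |OP|² = 288 and r² = 5.
The tangent meets the radius at right angles, so tangent² = |PO|² − r² = 288 − 5 = 283.

√283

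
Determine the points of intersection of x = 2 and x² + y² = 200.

The line gives x = 2. Substituting into the circle:
y² − 196 = 0
y = 14 or y = −14, giving (2, 14) and (2, −14).

(2, −14) and (2, 14)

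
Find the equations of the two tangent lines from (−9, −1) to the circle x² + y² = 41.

4x + 5y = −41 and 5x − 4y = −41

Let a tangent through (−9, −1) have slope m. Its distance from (0, 0) must equal √41:
(9m − (1))² = 41(m² + 1)
20m² − 9m − 20 = 0, so m = −4/5 or m = 5/4.
With m = −4/5: 4x + 5y = −41. With m = 5/4: 5x − 4y = −41.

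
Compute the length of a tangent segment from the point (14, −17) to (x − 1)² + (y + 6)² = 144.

The centre is (1, −6) and r = 12. The square of the distance from P to the centre is 169 + 121 = 290.
Power of the point: PT² = |PO|² − r² = 146, so PT = √146.

√146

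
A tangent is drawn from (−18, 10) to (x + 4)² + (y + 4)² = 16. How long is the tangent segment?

2√94

With centre O = (−4, −4), |OP|² = 392 and r² = 16.
The tangent meets the radius at right angles, so tangent² = |PO|² − r² = 392 − 16 = 376.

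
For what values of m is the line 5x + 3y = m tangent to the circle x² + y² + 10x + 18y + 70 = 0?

m = −52 ± 6√34

Tangency holds when the distance from the centre (−5, −9) to the line equals the radius 6:
|5·(−5) + 3·(−9) − m| / √34 = 6
|m − (−52)| = 6√34.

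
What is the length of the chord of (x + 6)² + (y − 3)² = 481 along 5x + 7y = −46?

The distance from (−6, 3) to the line is 37/√74, and r² = 481.
Chord = 2√(r² − d²) = 2·√(925/2) = 5√74.

5√74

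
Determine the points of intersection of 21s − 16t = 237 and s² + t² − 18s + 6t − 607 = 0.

(−7, −24) and (25, 18)

Express t = (−237 + 21s)/16 and substitute into the circle:
697s² − 12546s − 121975 = 0  ⟹  s² − 18s − 175 = 0
s = 25 or s = −7, giving (25, 18) and (−7, −24).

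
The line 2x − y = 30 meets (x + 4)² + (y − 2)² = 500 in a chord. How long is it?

12√5

From the line, y = 2x − 30. Substituting:
5x² − 120x + 540 = 0  ⟹  x² − 24x + 108 = 0
x = 18 or x = 6, giving (18, 6) and (6, −18).
|(18, 6) − (6, −18)| = √((12)² + (24)²) = 12√5.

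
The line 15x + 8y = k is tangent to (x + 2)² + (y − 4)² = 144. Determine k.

k = −202 or k = 206

The line touches the circle iff its distance from (−2, 4) is 12:
|15·(−2) + 8·4 − k| / √289 = 12
|k − (2)| = 12·17, so k = 206 or k = −202.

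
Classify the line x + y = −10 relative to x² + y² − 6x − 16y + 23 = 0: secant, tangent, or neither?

Substituting the line into the circle gives 2x² + 30x + 283 = 0.
Discriminant = (30)² − 4·2·(283) = −1364 < 0.
No real roots: the line does not meet the circle.

neither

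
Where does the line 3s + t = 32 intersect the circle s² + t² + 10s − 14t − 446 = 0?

(1, 29) and (13, −7)

Substitute t = −3s + 32:
10s² − 140s + 130 = 0  ⟹  s² − 14s + 13 = 0
s = 13 or s = 1, giving (13, −7) and (1, 29).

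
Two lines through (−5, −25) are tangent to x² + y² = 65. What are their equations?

8x + y = −65 and 7x − 4y = 65

Write the tangent as mx − y + (−25 − m·(−5)) = 0 and set its distance from the centre to √65:
(5m − (25))² = 65(m² + 1)
4m² + 25m − 56 = 0, so m = −8 or m = 7/4.
Through (−5, −25) these give 8x + y = −65 and 7x − 4y = 65.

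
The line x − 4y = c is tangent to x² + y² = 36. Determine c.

c = ±6√17

Tangency holds when the distance from the centre (0, 0) to the line equals the radius 6:
|1·0 − 4·0 − c| / √17 = 6
|c| = 6√17.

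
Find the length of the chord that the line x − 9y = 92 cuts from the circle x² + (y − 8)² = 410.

From the line, y = (−92 + x)/9. Substituting:
82x² − 328x − 6314 = 0  ⟹  x² − 4x − 77 = 0
x = 11 or x = −7, giving (11, −9) and (−7, −11).
|(11, −9) − (−7, −11)| = √((18)² + (2)²) = 2√82.

2√82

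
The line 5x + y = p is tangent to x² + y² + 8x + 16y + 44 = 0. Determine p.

For a tangent, require d(centre, line) = r = 6.
|5·(−4) + 1·(−8) − p| / √26 = 6
|p − (−28)| = 6√26.

p = −28 ± 6√26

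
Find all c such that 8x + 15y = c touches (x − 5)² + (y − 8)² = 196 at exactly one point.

c = −78 or c = 398

For a tangent, require d(centre, line) = r = 14.
|8·5 + 15·8 − c| / √289 = 14
|c − (160)| = 14·17, so c = 398 or c = −78.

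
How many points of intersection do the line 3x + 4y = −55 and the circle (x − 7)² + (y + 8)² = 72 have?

0

Centre (7, −8), r² = 72. Distance² from centre to line = (44)²/25 = 1936/25.
Since d² > r², the line lies outside the circle.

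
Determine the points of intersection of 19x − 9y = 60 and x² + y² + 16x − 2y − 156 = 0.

Express y = (−60 + 19x)/9 and substitute into the circle:
442x² − 1326x − 7956 = 0  ⟹  x² − 3x − 18 = 0
x = 6 or x = −3, giving (6, 6) and (−3, −13).

(−3, −13) and (6, 6)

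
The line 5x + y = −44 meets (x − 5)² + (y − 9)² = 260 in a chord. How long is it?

2√26

Express y = −5x − 44 and substitute into the circle:
26x² + 520x + 2574 = 0  ⟹  x² + 20x + 99 = 0
x = −9 or x = −11, giving (−9, 1) and (−11, 11).
Chord length = distance between (−9, 1) and (−11, 11) = √104 = 2√26.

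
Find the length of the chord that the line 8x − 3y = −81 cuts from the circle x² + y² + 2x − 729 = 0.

6√73

Centre (−1, 0), r² = 730. Perpendicular distance d from centre to line = |73| / √73 = 73/√73.
Chord = 2√(r² − d²) = 2·√(657) = 6√73.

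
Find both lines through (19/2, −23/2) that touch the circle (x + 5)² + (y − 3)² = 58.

Write the tangent as mx − y + (−23/2 − m·(19/2)) = 0 and set its distance from the centre to √58:
[m·(−29/2) − (29/2)]² = 58(m² + 1)
21m² + 58m + 21 = 0, so m = −7/3 or m = −3/7.
With m = −7/3: 7x + 3y = 32. With m = −3/7: 3x + 7y = −52.

7x + 3y = 32 and 3x + 7y = −52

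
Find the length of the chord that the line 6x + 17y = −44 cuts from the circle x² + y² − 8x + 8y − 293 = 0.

Centre (4, −4), r² = 325. Perpendicular distance d from centre to line = |0| / √325 = 0/√325.
Chord = 2√(r² − d²) = 2·√(325) = 10√13.

10√13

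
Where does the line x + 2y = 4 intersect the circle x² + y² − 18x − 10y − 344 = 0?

(−12, 8) and (24, −10)

Express y = (4 − x)/2 and substitute into the circle:
5x² − 60x − 1440 = 0  ⟹  x² − 12x − 288 = 0
x = 24 or x = −12, giving (24, −10) and (−12, 8).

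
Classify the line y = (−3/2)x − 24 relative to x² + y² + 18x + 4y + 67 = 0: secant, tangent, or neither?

Centre (−9, −2), r² = 18. Distance² from centre to line = (17)²/13 = 289/13.
Since d² > r², the line lies outside the circle.

neither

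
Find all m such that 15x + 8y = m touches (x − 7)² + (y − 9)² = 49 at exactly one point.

m = 58 or m = 296

For a tangent, require d(centre, line) = r = 7.
|15·7 + 8·9 − m| / √289 = 7
|m − (177)| = 7·17, so m = 296 or m = 58.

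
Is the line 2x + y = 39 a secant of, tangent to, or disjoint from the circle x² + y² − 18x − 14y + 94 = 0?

disjoint

d² = (2·9 + 1·7 − (39))²/5 = 196/5; r² = 36.
Since d² > r², the line lies outside the circle.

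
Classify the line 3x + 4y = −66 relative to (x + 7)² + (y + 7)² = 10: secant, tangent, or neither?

neither

Substituting the line into the circle gives 25x² + 452x + 2068 = 0.
Δ = 204304 − 206800 = −2496.
No real roots: the line does not meet the circle.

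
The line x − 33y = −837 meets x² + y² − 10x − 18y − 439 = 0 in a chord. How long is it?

√1090

From the line, y = (837 + x)/33. Substituting:
1090x² − 9810x − 274680 = 0  ⟹  x² − 9x − 252 = 0
x = 21 or x = −12, giving (21, 26) and (−12, 25).
Chord length = distance between (21, 26) and (−12, 25) = √1090 = √1090.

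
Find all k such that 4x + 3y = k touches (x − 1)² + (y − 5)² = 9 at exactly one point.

The line touches the circle iff its distance from (1, 5) is 3:
|4·1 + 3·5 − k| / √25 = 3
|k − (19)| = 3·5, so k = 34 or k = 4.

k = 4 or k = 34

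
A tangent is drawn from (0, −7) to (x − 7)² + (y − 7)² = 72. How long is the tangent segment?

√173

Centre (7, 7), r² = 72. |PO|² = (−7)² + (−14)² = 245.
By the tangent–radius right angle, tangent length = √(|PO|² − r²) = √173.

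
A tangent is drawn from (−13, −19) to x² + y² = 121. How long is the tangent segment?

With centre O = (0, 0), |OP|² = 530 and r² = 121.
Power of the point: PT² = |PO|² − r² = 409, so PT = √409.

√409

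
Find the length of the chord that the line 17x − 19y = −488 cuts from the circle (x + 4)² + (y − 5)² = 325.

From the line, y = (488 + 17x)/19. Substituting:
650x² + 16250x + 42900 = 0  ⟹  x² + 25x + 66 = 0
x = −3 or x = −22, giving (−3, 23) and (−22, 6).
Chord length = distance between (−3, 23) and (−22, 6) = √650 = 5√26.

5√26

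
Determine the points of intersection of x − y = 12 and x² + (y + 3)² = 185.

Express y = x − 12 and substitute into the circle:
2x² − 18x − 104 = 0  ⟹  x² − 9x − 52 = 0
x = 13 or x = −4, giving (13, 1) and (−4, −16).

(−4, −16) and (13, 1)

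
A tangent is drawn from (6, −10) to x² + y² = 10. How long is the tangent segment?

With centre O = (0, 0), |OP|² = 136 and r² = 10.
The tangent meets the radius at right angles, so tangent² = |PO|² − r² = 136 − 10 = 126.

3√14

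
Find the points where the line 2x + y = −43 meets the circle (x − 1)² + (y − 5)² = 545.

(−22, 1) and (−16, −11)

From the line, y = −2x − 43. Substituting:
5x² + 190x + 1760 = 0  ⟹  x² + 38x + 352 = 0
x = −16 or x = −22, giving (−16, −11) and (−22, 1).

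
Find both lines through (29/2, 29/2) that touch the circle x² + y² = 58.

3x − 7y = −58 and 7x − 3y = 58

Write the tangent as mx − y + (29/2 − m·(29/2)) = 0 and set its distance from the centre to √58:
(−29/2m − (−29/2))² = 58(m² + 1)
21m² − 58m + 21 = 0, so m = 3/7 or m = 7/3.
With m = 3/7: 3x − 7y = −58. With m = 7/3: 7x − 3y = 58.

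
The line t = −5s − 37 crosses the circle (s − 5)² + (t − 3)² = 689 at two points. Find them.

(−12, 23) and (−3, −22)

From the line, t = −5s − 37. Substituting:
26s² + 390s + 936 = 0  ⟹  s² + 15s + 36 = 0
s = −3 or s = −12, giving (−3, −22) and (−12, 23).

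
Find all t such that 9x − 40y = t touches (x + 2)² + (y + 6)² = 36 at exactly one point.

Tangency holds when the distance from the centre (−2, −6) to the line equals the radius 6:
|9·(−2) − 40·(−6) − t| / √1681 = 6
|t − (222)| = 6·41, so t = 468 or t = −24.

t = −24 or t = 468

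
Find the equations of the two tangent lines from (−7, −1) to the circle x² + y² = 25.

Let a tangent through (−7, −1) have slope m. Its distance from (0, 0) must equal 5:
[m·(7) − (1)]² = 25(m² + 1)
12m² − 7m − 12 = 0, so m = −3/4 or m = 4/3.
With m = −3/4: 3x + 4y = −25. With m = 4/3: 4x − 3y = −25.

3x + 4y = −25 and 4x − 3y = −25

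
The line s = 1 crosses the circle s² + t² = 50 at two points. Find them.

(1, −7) and (1, 7)

The line gives s = 1. Substituting into the circle:
t² − 49 = 0
t = 7 or t = −7, giving (1, 7) and (1, −7).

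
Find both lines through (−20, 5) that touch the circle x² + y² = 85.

2x − 9y = −85 and 6x + 7y = −85

Let a tangent through (−20, 5) have slope m. Its distance from (0, 0) must equal √85:
(20m − (−5))² = 85(m² + 1)
63m² + 40m − 12 = 0, so m = 2/9 or m = −6/7.
Through (−20, 5) these give 2x − 9y = −85 and 6x + 7y = −85.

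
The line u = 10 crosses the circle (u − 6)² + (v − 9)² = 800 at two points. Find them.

The line gives u = 10. Substituting into the circle:
v² − 18v − 703 = 0
v = 37 or v = −19, giving (10, 37) and (10, −19).

(10, −19) and (10, 37)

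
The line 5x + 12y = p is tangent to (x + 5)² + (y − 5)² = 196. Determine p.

For a tangent, require d(centre, line) = r = 14.
|5·(−5) + 12·5 − p| / √169 = 14
|p − (35)| = 14·13, so p = 217 or p = −147.

p = −147 or p = 217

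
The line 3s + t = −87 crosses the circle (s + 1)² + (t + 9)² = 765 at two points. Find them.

Express t = −3s − 87 and substitute into the circle:
10s² + 470s + 5320 = 0  ⟹  s² + 47s + 532 = 0
s = −19 or s = −28, giving (−19, −30) and (−28, −3).

(−28, −3) and (−19, −30)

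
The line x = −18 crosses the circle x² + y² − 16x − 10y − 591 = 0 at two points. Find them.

The line gives x = −18. Substituting into the circle:
y² − 10y + 21 = 0
y = 7 or y = 3, giving (−18, 7) and (−18, 3).

(−18, 3) and (−18, 7)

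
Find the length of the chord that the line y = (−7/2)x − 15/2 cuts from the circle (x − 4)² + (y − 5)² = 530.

Centre (4, 5), r² = 530. Perpendicular distance d from centre to line = |53| / √53 = 53/√53.
Chord = 2√(r² − d²) = 2·√(477) = 6√53.

6√53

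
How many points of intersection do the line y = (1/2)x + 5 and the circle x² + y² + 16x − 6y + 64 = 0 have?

2

d² = (1·(−8) − 2·3 − (−10))²/5 = 16/5; r² = 9.
Since d² < r², the line cuts the circle twice.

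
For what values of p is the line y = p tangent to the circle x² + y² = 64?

p = −8 or p = 8

For a tangent, require d(centre, line) = r = 8.
|0·0 + 1·0 − p| / √1 = 8
|p| = 8, so p = 8 or p = −8.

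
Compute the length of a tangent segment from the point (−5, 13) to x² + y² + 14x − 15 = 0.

Centre (−7, 0), r² = 64. |PO|² = (2)² + (13)² = 173.
Power of the point: PT² = |PO|² − r² = 109, so PT = √109.

√109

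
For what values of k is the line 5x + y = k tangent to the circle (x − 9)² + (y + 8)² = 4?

For a tangent, require d(centre, line) = r = 2.
|5·9 + 1·(−8) − k| / √26 = 2
|k − (37)| = 2√26.

k = 37 ± 2√26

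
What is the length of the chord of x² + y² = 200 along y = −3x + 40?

4√10

Substitute y = −3x + 40:
10x² − 240x + 1400 = 0  ⟹  x² − 24x + 140 = 0
x = 14 or x = 10, giving (14, −2) and (10, 10).
|(14, −2) − (10, 10)| = √((4)² + (−12)²) = 4√10.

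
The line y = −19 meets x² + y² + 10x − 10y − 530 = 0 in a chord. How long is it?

Centre (−5, 5), r² = 580. Perpendicular distance d from centre to line = |24| / √1 = 24.
Half the chord is √(r² − d²) = √(4), so the full chord is 4.

4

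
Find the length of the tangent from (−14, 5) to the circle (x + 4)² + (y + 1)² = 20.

2√29

The centre is (−4, −1) and r = 2√5. The square of the distance from P to the centre is 100 + 36 = 136.
By the tangent–radius right angle, tangent length = √(|PO|² − r²) = √116 = 2√29.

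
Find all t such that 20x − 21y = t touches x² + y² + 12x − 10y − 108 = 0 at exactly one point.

t = −602 or t = 152

Tangency holds when the distance from the centre (−6, 5) to the line equals the radius 13:
|20·(−6) − 21·5 − t| / √841 = 13
|t − (−225)| = 13·29, so t = 152 or t = −602.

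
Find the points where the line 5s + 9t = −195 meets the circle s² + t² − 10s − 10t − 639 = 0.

From the line, t = (−195 − 5s)/9. Substituting:
106s² + 1590s + 3816 = 0  ⟹  s² + 15s + 36 = 0
s = −3 or s = −12, giving (−3, −20) and (−12, −15).

(−12, −15) and (−3, −20)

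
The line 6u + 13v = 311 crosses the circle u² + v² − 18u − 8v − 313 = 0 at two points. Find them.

(2, 23) and (28, 11)

Substitute v = (311 − 6u)/13:
205u² − 6150u + 11480 = 0  ⟹  u² − 30u + 56 = 0
u = 28 or u = 2, giving (28, 11) and (2, 23).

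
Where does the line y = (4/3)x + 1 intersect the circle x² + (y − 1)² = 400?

(−12, −15) and (12, 17)

From the line, y = (3 + 4x)/3. Substituting:
25x² − 3600 = 0  ⟹  x² − 144 = 0
x = 12 or x = −12, giving (12, 17) and (−12, −15).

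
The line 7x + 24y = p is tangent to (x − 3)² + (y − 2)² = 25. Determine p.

p = −56 or p = 194

For a tangent, require d(centre, line) = r = 5.
|7·3 + 24·2 − p| / √625 = 5
|p − (69)| = 5·25, so p = 194 or p = −56.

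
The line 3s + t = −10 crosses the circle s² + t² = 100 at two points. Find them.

(−6, 8) and (0, −10)

Substitute t = −3s − 10:
10s² + 60s = 0  ⟹  s² + 6s = 0
s = 0 or s = −6, giving (0, −10) and (−6, 8).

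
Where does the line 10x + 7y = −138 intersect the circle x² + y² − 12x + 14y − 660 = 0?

Substitute y = (−138 − 10x)/7:
149x² + 1192x − 26820 = 0  ⟹  x² + 8x − 180 = 0
x = 10 or x = −18, giving (10, −34) and (−18, 6).

(−18, 6) and (10, −34)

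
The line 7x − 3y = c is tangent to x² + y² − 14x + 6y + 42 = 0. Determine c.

c = 58 ± 4√58

For a tangent, require d(centre, line) = r = 4.
|7·7 − 3·(−3) − c| / √58 = 4
|c − (58)| = 4√58.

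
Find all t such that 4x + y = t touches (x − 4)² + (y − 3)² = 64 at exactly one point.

The line touches the circle iff its distance from (4, 3) is 8:
|4·4 + 1·3 − t| / √17 = 8
|t − (19)| = 8√17.

t = 19 ± 8√17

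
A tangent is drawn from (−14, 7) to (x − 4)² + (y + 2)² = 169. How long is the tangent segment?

Centre (4, −2), r² = 169. |PO|² = (−18)² + (9)² = 405.
The tangent meets the radius at right angles, so tangent² = |PO|² − r² = 405 − 169 = 236.

2√59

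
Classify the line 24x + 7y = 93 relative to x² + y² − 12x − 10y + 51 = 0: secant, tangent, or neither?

Substituting the line into the circle gives 625x² − 3372x + 4638 = 0.
Discriminant = (−3372)² − 4·625·(4638) = −224616 < 0.
No real roots: the line does not meet the circle.

neither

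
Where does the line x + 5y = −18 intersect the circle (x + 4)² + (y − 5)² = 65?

Express y = (−18 − x)/5 and substitute into the circle:
26x² + 286x + 624 = 0  ⟹  x² + 11x + 24 = 0
x = −3 or x = −8, giving (−3, −3) and (−8, −2).

(−8, −2) and (−3, −3)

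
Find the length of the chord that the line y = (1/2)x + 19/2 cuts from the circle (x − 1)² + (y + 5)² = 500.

From the line, y = (19 + x)/2. Substituting:
5x² + 50x − 1155 = 0  ⟹  x² + 10x − 231 = 0
x = 11 or x = −21, giving (11, 15) and (−21, −1).
Chord length = distance between (11, 15) and (−21, −1) = √1280 = 16√5.

16√5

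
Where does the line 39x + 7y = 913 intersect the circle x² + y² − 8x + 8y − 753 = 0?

Express y = (913 − 39x)/7 and substitute into the circle:
1570x² − 73790x + 847800 = 0  ⟹  x² − 47x + 540 = 0
x = 27 or x = 20, giving (27, −20) and (20, 19).

(20, 19) and (27, −20)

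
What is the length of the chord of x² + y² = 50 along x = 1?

14

The line gives x = 1. Substituting into the circle:
y² − 49 = 0
y = 7 or y = −7, giving (1, 7) and (1, −7).
|(1, 7) − (1, −7)| = √((0)² + (14)²) = 14.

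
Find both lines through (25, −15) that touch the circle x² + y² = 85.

Let a tangent through (25, −15) have slope m. Its distance from (0, 0) must equal √85:
(−25m − (15))² = 85(m² + 1)
54m² + 75m + 14 = 0, so m = −2/9 or m = −7/6.
With m = −2/9: 2x + 9y = −85. With m = −7/6: 7x + 6y = 85.

2x + 9y = −85 and 7x + 6y = 85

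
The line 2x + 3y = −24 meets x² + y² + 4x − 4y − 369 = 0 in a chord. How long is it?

From the line, y = (−24 − 2x)/3. Substituting:
13x² + 156x − 2457 = 0  ⟹  x² + 12x − 189 = 0
x = 9 or x = −21, giving (9, −14) and (−21, 6).
Chord length = distance between (9, −14) and (−21, 6) = √1300 = 10√13.

10√13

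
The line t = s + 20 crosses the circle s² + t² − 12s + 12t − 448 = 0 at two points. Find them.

From the line, t = s + 20. Substituting:
2s² + 40s + 192 = 0  ⟹  s² + 20s + 96 = 0
s = −8 or s = −12, giving (−8, 12) and (−12, 8).

(−12, 8) and (−8, 12)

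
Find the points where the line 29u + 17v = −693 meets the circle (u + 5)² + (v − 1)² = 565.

Substitute v = (−693 − 29u)/17:
1130u² + 44070u + 348040 = 0  ⟹  u² + 39u + 308 = 0
u = −11 or u = −28, giving (−11, −22) and (−28, 7).

(−28, 7) and (−11, −22)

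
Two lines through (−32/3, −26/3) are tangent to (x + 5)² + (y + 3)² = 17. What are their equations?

4x − y = −34 and x − 4y = 24

Write the tangent as mx − y + (−26/3 − m·(−32/3)) = 0 and set its distance from the centre to √17:
(17/3m − (17/3))² = 17(m² + 1)
4m² − 17m + 4 = 0, so m = 4 or m = 1/4.
Through (−32/3, −26/3) these give 4x − y = −34 and x − 4y = 24.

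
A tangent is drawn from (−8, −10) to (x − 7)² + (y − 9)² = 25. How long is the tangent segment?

The centre is (7, 9) and r = 5. The square of the distance from P to the centre is 225 + 361 = 586.
The tangent meets the radius at right angles, so tangent² = |PO|² − r² = 586 − 25 = 561.

√561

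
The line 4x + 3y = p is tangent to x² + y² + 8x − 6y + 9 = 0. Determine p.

Tangency holds when the distance from the centre (−4, 3) to the line equals the radius 4:
|4·(−4) + 3·3 − p| / √25 = 4
|p − (−7)| = 4·5, so p = 13 or p = −27.

p = −27 or p = 13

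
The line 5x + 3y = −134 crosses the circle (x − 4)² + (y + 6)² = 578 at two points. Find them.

Express y = (−134 − 5x)/3 and substitute into the circle:
34x² + 1088x + 8398 = 0  ⟹  x² + 32x + 247 = 0
x = −13 or x = −19, giving (−13, −23) and (−19, −13).

(−19, −13) and (−13, −23)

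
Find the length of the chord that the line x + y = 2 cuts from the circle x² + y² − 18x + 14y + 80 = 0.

Centre (9, −7), r² = 50. Perpendicular distance d from centre to line = |0| / √2 = 0/√2.
Chord = 2√(r² − d²) = 2·√(50) = 10√2.

10√2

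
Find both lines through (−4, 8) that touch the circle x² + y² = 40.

x + 3y = 20 and 3x − y = −20

Let a tangent through (−4, 8) have slope m. Its distance from (0, 0) must equal 2√10:
[m·(4) − (−8)]² = 40(m² + 1)
3m² − 8m − 3 = 0, so m = −1/3 or m = 3.
Through (−4, 8) these give x + 3y = 20 and 3x − y = −20.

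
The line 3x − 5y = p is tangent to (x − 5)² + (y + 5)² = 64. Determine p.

For a tangent, require d(centre, line) = r = 8.
|3·5 − 5·(−5) − p| / √34 = 8
|p − (40)| = 8√34.

p = 40 ± 8√34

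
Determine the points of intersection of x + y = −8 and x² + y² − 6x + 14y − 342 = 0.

(−13, 5) and (15, −23)

Substitute y = −x − 8:
2x² − 4x − 390 = 0  ⟹  x² − 2x − 195 = 0
x = 15 or x = −13, giving (15, −23) and (−13, 5).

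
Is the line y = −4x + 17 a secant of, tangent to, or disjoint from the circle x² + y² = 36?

secant

Centre (0, 0), r² = 36. Distance² from centre to line = (−17)²/17 = 17.
Since d² < r², the line cuts the circle twice.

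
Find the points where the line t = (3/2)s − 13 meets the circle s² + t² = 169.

Substitute t = (−26 + 3s)/2:
13s² − 156s = 0  ⟹  s² − 12s = 0
s = 12 or s = 0, giving (12, 5) and (0, −13).

(0, −13) and (12, 5)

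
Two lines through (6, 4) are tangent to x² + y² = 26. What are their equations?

A line y − (4) = m(x − (6)) is tangent when its distance from (0, 0) is √26:
(−6m − (−4))² = 26(m² + 1)
5m² − 24m − 5 = 0, so m = −1/5 or m = 5.
Through (6, 4) these give x + 5y = 26 and 5x − y = 26.

x + 5y = 26 and 5x − y = 26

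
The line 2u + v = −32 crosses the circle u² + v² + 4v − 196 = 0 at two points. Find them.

From the line, v = −2u − 32. Substituting:
5u² + 120u + 700 = 0  ⟹  u² + 24u + 140 = 0
u = −10 or u = −14, giving (−10, −12) and (−14, −4).

(−14, −4) and (−10, −12)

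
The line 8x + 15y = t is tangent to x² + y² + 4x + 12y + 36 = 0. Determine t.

The line touches the circle iff its distance from (−2, −6) is 2:
|8·(−2) + 15·(−6) − t| / √289 = 2
|t − (−106)| = 2·17, so t = −72 or t = −140.

t = −140 or t = −72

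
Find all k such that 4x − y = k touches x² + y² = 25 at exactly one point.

k = ±5√17

Tangency holds when the distance from the centre (0, 0) to the line equals the radius 5:
|4·0 − 1·0 − k| / √17 = 5
|k| = 5√17.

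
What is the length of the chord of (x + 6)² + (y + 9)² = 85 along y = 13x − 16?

Substitute y = 13x − 16:
170x² − 170x = 0  ⟹  x² − x = 0
x = 1 or x = 0, giving (1, −3) and (0, −16).
|(1, −3) − (0, −16)| = √((1)² + (13)²) = √170.

√170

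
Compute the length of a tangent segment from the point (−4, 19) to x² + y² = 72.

√305

With centre O = (0, 0), |OP|² = 377 and r² = 72.
The tangent meets the radius at right angles, so tangent² = |PO|² − r² = 377 − 72 = 305.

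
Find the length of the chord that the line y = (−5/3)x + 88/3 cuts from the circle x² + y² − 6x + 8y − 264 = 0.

Centre (3, −4), r² = 289. Perpendicular distance d from centre to line = |−85| / √34 = 85/√34.
Half the chord is √(r² − d²) = √(153/2), so the full chord is 3√34.

3√34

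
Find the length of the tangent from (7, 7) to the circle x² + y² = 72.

Centre (0, 0), r² = 72. |PO|² = (7)² + (7)² = 98.
The tangent meets the radius at right angles, so tangent² = |PO|² − r² = 98 − 72 = 26.

√26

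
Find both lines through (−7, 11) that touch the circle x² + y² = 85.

2x + 9y = 85 and 9x − 2y = −85

A line y − (11) = m(x − (−7)) is tangent when its distance from (0, 0) is √85:
(7m − (−11))² = 85(m² + 1)
18m² − 77m − 18 = 0, so m = −2/9 or m = 9/2.
With m = −2/9: 2x + 9y = 85. With m = 9/2: 9x − 2y = −85.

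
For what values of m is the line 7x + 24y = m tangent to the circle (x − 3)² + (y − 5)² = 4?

m = 91 or m = 191

Tangency holds when the distance from the centre (3, 5) to the line equals the radius 2:
|7·3 + 24·5 − m| / √625 = 2
|m − (141)| = 2·25, so m = 191 or m = 91.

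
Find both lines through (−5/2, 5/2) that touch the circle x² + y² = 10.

Let a tangent through (−5/2, 5/2) have slope m. Its distance from (0, 0) must equal √10:
(5/2m − (−5/2))² = 10(m² + 1)
3m² − 10m + 3 = 0, so m = 1/3 or m = 3.
With m = 1/3: x − 3y = −10. With m = 3: 3x − y = −10.

x − 3y = −10 and 3x − y = −10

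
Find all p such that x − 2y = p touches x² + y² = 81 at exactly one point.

Tangency holds when the distance from the centre (0, 0) to the line equals the radius 9:
|1·0 − 2·0 − p| / √5 = 9
|p| = 9√5.

p = ±9√5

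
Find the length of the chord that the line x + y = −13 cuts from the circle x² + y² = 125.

9√2

Substitute y = −x − 13:
2x² + 26x + 44 = 0  ⟹  x² + 13x + 22 = 0
x = −2 or x = −11, giving (−2, −11) and (−11, −2).
Chord length = distance between (−2, −11) and (−11, −2) = √162 = 9√2.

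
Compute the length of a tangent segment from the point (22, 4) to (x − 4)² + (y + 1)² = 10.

√339

The centre is (4, −1) and r = √10. The square of the distance from P to the centre is 324 + 25 = 349.
By the tangent–radius right angle, tangent length = √(|PO|² − r²) = √339.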